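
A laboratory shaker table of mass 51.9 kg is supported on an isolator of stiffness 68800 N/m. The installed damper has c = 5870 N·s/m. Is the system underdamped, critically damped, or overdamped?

overdamped

c_c = 2√(k·m) = 3779 N·s/m; ζ = c/c_c = 5870/3779 = 1.55.
Since ζ > 1 the system is overdamped.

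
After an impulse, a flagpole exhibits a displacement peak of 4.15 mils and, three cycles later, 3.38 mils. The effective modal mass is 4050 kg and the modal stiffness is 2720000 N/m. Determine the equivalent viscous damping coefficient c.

Logarithmic decrement δ = (1/n)·ln(x₀/x_n) = (1/3)·ln(4.15/3.38) = (1/3)·ln(1.228) = 0.06841.
ζ = δ/√(4π² + δ²) = 0.06841/√(39.48 + 0.00468) = 0.06841/6.284 = 0.01089.
c = ζ · 2√(km) = 0.01089 × 2√(2720000 × 4050) = 0.01089 × 209900 = 2285 N·s/m.

2290 N·s/m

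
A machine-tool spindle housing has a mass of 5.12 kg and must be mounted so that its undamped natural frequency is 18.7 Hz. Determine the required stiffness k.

ω_n = 2πf_n = 2π × 18.7 = 117.5 rad/s.
k = m·ω_n² = 5.12 × 117.5² = 5.12 × 13810 = 70680 N/m.

70700 N/m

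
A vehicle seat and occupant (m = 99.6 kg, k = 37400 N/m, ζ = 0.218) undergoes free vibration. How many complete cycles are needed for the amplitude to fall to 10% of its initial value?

Logarithmic decrement δ = 2πζ/√(1 − ζ²) = 2π × 0.2180/√(1 − 0.0475) = 1.403.
x_n/x₀ = e^(−nδ) ≤ 0.1; take ln: n ≥ ln(1/0.1)/δ = 2.303/1.403 = 1.641.
So 2 complete cycles are required.

2 cycles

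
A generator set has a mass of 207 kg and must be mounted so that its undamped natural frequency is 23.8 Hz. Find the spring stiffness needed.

ω_n = 2πf_n = 2π × 23.8 = 149.5 rad/s.
k = m·ω_n² = 207 × 149.5² = 207 × 22360 = 4629000 N/m.

4630000 N/m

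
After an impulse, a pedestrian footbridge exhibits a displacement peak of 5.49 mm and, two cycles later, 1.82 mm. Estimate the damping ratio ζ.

Logarithmic decrement δ = (1/n)·ln(x₀/x_n) = (1/2)·ln(5.49/1.82) = (1/2)·ln(3.016) = 0.5520.
ζ = δ/√(4π² + δ²) = 0.5520/√(39.48 + 0.305) = 0.5520/6.307 = 0.08752.

0.0875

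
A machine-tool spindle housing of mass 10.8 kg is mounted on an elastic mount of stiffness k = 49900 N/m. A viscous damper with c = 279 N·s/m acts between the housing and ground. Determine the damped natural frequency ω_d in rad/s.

66.7 rad/s

ω_n = √(k/m) = √(49900/10.8) = 67.97 rad/s.
Critical damping c_c = 2√(k·m) = 2√(49900 × 10.8) = 1468 N·s/m, so ζ = c/c_c = 279/1468 = 0.1900.
ω_d = ω_n√(1 − ζ²) = 67.97 × √(1 − 0.0361) = 66.73 rad/s.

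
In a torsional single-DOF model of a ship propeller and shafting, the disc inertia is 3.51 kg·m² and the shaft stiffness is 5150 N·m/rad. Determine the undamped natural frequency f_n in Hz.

6.10 Hz

ω_n = √(k_t/J) = √(5150/3.51) = √1467 = 38.30 rad/s.
f_n = ω_n/(2π) = 38.30/6.283 = 6.096 Hz.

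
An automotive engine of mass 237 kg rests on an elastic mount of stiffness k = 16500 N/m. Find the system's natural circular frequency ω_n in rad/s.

8.34 rad/s

ω_n = √(k/m) = √(16500/237) = √69.62 = 8.344 rad/s.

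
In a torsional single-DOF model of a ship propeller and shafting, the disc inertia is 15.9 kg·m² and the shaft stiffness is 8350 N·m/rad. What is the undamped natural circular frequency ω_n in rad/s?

ω_n = √(k_t/J) = √(8350/15.9) = √525.2 = 22.92 rad/s.

22.9 rad/s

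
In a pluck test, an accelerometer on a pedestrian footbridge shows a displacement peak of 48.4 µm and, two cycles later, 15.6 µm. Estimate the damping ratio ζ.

0.0897

Logarithmic decrement δ = (1/n)·ln(x₀/x_n) = (1/2)·ln(48.4/15.6) = (1/2)·ln(3.103) = 0.5661.
ζ = δ/√(4π² + δ²) = 0.5661/√(39.48 + 0.320) = 0.5661/6.309 = 0.08974.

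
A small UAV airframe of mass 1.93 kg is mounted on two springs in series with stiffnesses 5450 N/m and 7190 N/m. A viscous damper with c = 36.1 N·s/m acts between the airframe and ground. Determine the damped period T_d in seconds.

0.161 s

Series springs: 1/k_eq = 1/5450 + 1/7190 = 0.0003226, so k_eq = 3100 N/m.
ω_n = √(k_eq/m) = √(3100/1.93) = 40.08 rad/s.
Critical damping c_c = 2√(k_eq·m) = 2√(3100 × 1.93) = 154.7 N·s/m, so ζ = c/c_c = 36.1/154.7 = 0.2334.
ω_d = ω_n√(1 − ζ²) = 40.08 × √(1 − 0.0545) = 38.97 rad/s.
T_d = 2π/ω_d = 0.1612 s.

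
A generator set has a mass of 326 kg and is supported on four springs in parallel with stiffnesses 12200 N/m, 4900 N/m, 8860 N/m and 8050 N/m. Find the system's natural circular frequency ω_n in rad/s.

10.2 rad/s

Parallel springs add: k_eq = 12200 + 4900 + 8860 + 8050 = 34010 N/m.
ω_n = √(k_eq/m) = √(34010/326) = √104.3 = 10.21 rad/s.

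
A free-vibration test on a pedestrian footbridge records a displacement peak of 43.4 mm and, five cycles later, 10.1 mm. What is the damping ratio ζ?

Logarithmic decrement δ = (1/n)·ln(x₀/x_n) = (1/5)·ln(43.4/10.1) = (1/5)·ln(4.297) = 0.2916.
ζ = δ/√(4π² + δ²) = 0.2916/√(39.48 + 0.0850) = 0.2916/6.290 = 0.04636.

0.0464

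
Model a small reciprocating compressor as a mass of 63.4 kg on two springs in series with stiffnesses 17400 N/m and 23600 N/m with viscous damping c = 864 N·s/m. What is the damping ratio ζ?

Series springs: 1/k_eq = 1/17400 + 1/23600 = 9.984×10^-5, so k_eq = 10020 N/m.
ω_n = √(k_eq/m) = √(10020/63.4) = 12.57 rad/s.
Critical damping c_c = 2√(k_eq·m) = 2√(10020 × 63.4) = 1594 N·s/m, so ζ = c/c_c = 864/1594 = 0.5421.

0.542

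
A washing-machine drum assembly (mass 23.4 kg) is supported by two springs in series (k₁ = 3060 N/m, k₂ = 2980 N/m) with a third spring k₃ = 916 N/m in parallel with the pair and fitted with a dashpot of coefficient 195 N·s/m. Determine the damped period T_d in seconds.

Series pair: k_s = k₁k₂/(k₁+k₂) = (3060)(2980)/(3060 + 2980) = 1510 N/m. In parallel with k₃: k_eq = 1510 + 916 = 2426 N/m.
ω_n = √(k_eq/m) = √(2426/23.4) = 10.18 rad/s.
Critical damping c_c = 2√(k_eq·m) = 2√(2426 × 23.4) = 476.5 N·s/m, so ζ = c/c_c = 195/476.5 = 0.4092.
ω_d = ω_n√(1 − ζ²) = 10.18 × √(1 − 0.167) = 9.290 rad/s.
T_d = 2π/ω_d = 0.6763 s.

0.676 s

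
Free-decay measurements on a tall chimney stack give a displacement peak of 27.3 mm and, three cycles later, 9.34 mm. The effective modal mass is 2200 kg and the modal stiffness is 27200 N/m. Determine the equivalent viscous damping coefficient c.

Logarithmic decrement δ = (1/n)·ln(x₀/x_n) = (1/3)·ln(27.3/9.34) = (1/3)·ln(2.923) = 0.3575.
ζ = δ/√(4π² + δ²) = 0.3575/√(39.48 + 0.128) = 0.3575/6.293 = 0.05681.
c = ζ · 2√(km) = 0.05681 × 2√(27200 × 2200) = 0.05681 × 15470 = 878.9 N·s/m.

879 N·s/m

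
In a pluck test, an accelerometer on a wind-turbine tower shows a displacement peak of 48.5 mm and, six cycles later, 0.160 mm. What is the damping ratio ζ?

0.150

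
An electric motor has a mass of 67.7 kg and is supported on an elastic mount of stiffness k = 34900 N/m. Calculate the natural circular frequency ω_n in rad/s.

22.7 rad/s

ω_n = √(k/m) = √(34900/67.7) = √515.5 = 22.70 rad/s.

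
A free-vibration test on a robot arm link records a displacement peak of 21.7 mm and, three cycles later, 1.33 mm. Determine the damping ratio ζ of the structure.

0.147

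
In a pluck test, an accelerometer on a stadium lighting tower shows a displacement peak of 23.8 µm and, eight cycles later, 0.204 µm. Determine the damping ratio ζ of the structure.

Logarithmic decrement δ = (1/n)·ln(x₀/x_n) = (1/8)·ln(23.8/0.204) = (1/8)·ln(116.7) = 0.5949.
ζ = δ/√(4π² + δ²) = 0.5949/√(39.48 + 0.354) = 0.5949/6.311 = 0.09426.

0.0943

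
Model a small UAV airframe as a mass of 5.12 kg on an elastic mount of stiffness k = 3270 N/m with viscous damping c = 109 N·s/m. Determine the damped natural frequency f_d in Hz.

ω_n = √(k/m) = √(3270/5.12) = 25.27 rad/s.
Critical damping c_c = 2√(k·m) = 2√(3270 × 5.12) = 258.8 N·s/m, so ζ = c/c_c = 109/258.8 = 0.4212.
ω_d = ω_n√(1 − ζ²) = 25.27 × √(1 − 0.177) = 22.92 rad/s.
f_d = ω_d/(2π) = 3.648 Hz.

3.65 Hz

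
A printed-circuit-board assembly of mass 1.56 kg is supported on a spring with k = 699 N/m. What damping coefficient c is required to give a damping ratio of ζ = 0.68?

c_c = 2√(k·m) = 2√(699.0 × 1.56) = 66.04 N·s/m.
c = ζ·c_c = 0.68 × 66.04 = 44.91 N·s/m.

44.9 N·s/m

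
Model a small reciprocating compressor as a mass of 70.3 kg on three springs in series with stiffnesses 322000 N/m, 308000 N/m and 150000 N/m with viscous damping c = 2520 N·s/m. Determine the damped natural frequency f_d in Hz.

Series springs: 1/k_eq = 1/322000 + 1/308000 + 1/150000 = 1.302×10^-5, so k_eq = 76810 N/m.
ω_n = √(k_eq/m) = √(76810/70.3) = 33.05 rad/s.
Critical damping c_c = 2√(k_eq·m) = 2√(76810 × 70.3) = 4647 N·s/m, so ζ = c/c_c = 2520/4647 = 0.5422.
ω_d = ω_n√(1 − ζ²) = 33.05 × √(1 − 0.294) = 27.77 rad/s.
f_d = ω_d/(2π) = 4.420 Hz.

4.42 Hz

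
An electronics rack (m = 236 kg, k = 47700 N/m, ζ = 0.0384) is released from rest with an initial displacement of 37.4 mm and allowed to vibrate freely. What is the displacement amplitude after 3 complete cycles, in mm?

18.1 mm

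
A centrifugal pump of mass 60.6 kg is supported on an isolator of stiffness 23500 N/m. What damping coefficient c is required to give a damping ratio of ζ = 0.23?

c_c = 2√(k·m) = 2√(23500 × 60.6) = 2387 N·s/m.
c = ζ·c_c = 0.23 × 2387 = 548.9 N·s/m.

549 N·s/m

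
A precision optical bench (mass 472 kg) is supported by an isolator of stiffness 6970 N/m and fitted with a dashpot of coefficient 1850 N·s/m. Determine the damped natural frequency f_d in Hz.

0.526 Hz

ω_n = √(k/m) = √(6970/472) = 3.843 rad/s.
Critical damping c_c = 2√(k·m) = 2√(6970 × 472) = 3628 N·s/m, so ζ = c/c_c = 1850/3628 = 0.5100.
ω_d = ω_n√(1 − ζ²) = 3.843 × √(1 − 0.260) = 3.306 rad/s.
f_d = ω_d/(2π) = 0.5261 Hz.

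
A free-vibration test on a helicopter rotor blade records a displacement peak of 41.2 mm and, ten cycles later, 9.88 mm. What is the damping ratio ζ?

Logarithmic decrement δ = (1/n)·ln(x₀/x_n) = (1/10)·ln(41.2/9.88) = (1/10)·ln(4.170) = 0.1428.
ζ = δ/√(4π² + δ²) = 0.1428/√(39.48 + 0.0204) = 0.1428/6.285 = 0.02272.

0.0227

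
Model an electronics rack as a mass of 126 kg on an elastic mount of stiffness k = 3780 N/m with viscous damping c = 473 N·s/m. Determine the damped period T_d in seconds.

ω_n = √(k/m) = √(3780/126) = 5.477 rad/s.
Critical damping c_c = 2√(k·m) = 2√(3780 × 126) = 1380 N·s/m, so ζ = c/c_c = 473/1380 = 0.3427.
ω_d = ω_n√(1 − ζ²) = 5.477 × √(1 − 0.117) = 5.146 rad/s.
T_d = 2π/ω_d = 1.221 s.

1.22 s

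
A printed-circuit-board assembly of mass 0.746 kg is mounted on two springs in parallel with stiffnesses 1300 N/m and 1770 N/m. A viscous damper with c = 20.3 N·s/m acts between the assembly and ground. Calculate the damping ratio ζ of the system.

Parallel springs add: k_eq = 1300 + 1770 = 3070 N/m.
ω_n = √(k_eq/m) = √(3070/0.746) = 64.15 rad/s.
Critical damping c_c = 2√(k_eq·m) = 2√(3070 × 0.746) = 95.71 N·s/m, so ζ = c/c_c = 20.3/95.71 = 0.2121.

0.212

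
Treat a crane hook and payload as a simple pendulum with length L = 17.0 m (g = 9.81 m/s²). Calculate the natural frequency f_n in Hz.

For a simple pendulum ω_n = √(g/L) = √(9.81/17.0) = √0.5771 = 0.7596 rad/s.
f_n = ω_n/(2π) = 0.7596/6.283 = 0.1209 Hz.

0.121 Hz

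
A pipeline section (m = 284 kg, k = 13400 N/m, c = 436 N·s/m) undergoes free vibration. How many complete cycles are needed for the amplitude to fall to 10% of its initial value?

4 cycles

ζ = c/(2√(km)) = 436/(2√(13400 × 284)) = 436/3902 = 0.1117.
Logarithmic decrement δ = 2πζ/√(1 − ζ²) = 2π × 0.1117/√(1 − 0.0125) = 0.7066.
x_n/x₀ = e^(−nδ) ≤ 0.1; take ln: n ≥ ln(1/0.1)/δ = 2.303/0.7066 = 3.259.
So 4 complete cycles are required.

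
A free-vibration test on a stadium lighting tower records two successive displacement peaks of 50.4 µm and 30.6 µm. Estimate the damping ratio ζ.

0.0792

Logarithmic decrement δ = (1/n)·ln(x₀/x_n) = (1/1)·ln(50.4/30.6) = (1/1)·ln(1.647) = 0.4990.
ζ = δ/√(4π² + δ²) = 0.4990/√(39.48 + 0.249) = 0.4990/6.303 = 0.07917.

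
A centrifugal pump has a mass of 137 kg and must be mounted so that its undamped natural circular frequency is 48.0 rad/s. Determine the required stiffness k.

316000 N/m

k = m·ω_n² = 137 × 48.00² = 137 × 2304 = 315600 N/m.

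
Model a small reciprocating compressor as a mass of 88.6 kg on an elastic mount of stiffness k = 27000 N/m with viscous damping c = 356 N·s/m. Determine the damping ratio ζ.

0.115

ω_n = √(k/m) = √(27000/88.6) = 17.46 rad/s.
Critical damping c_c = 2√(k·m) = 2√(27000 × 88.6) = 3093 N·s/m, so ζ = c/c_c = 356/3093 = 0.1151.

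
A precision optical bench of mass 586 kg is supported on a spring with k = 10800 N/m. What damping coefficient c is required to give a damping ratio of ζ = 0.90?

4530 N·s/m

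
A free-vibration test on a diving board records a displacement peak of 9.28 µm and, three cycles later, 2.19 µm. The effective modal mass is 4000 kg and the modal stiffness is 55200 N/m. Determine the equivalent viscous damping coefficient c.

Logarithmic decrement δ = (1/n)·ln(x₀/x_n) = (1/3)·ln(9.28/2.19) = (1/3)·ln(4.237) = 0.4813.
ζ = δ/√(4π² + δ²) = 0.4813/√(39.48 + 0.232) = 0.4813/6.302 = 0.07638.
c = ζ · 2√(km) = 0.07638 × 2√(55200 × 4000) = 0.07638 × 29720 = 2270 N·s/m.

2270 N·s/m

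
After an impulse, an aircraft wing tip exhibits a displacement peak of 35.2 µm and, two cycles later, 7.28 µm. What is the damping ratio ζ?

0.124

Logarithmic decrement δ = (1/n)·ln(x₀/x_n) = (1/2)·ln(35.2/7.28) = (1/2)·ln(4.835) = 0.7880.
ζ = δ/√(4π² + δ²) = 0.7880/√(39.48 + 0.621) = 0.7880/6.332 = 0.1244.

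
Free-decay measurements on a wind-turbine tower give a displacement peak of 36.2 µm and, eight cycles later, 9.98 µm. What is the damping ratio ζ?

0.0256

Logarithmic decrement δ = (1/n)·ln(x₀/x_n) = (1/8)·ln(36.2/9.98) = (1/8)·ln(3.627) = 0.1611.
ζ = δ/√(4π² + δ²) = 0.1611/√(39.48 + 0.0259) = 0.1611/6.285 = 0.02562.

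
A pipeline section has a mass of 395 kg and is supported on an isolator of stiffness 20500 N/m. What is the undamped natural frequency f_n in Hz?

1.15 Hz

ω_n = √(k/m) = √(20500/395) = √51.90 = 7.204 rad/s.
f_n = ω_n/(2π) = 7.204/6.283 = 1.147 Hz.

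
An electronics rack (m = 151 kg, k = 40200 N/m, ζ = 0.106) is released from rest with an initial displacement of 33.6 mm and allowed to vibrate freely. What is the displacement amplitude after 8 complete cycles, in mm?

0.158 mm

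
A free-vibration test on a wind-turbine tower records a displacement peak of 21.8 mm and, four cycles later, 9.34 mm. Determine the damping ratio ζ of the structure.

0.0337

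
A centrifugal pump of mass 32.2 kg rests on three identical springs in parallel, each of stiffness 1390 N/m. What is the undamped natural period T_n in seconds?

Parallel springs add: k_eq = 3 × 1390 = 4170 N/m.
ω_n = √(k_eq/m) = √(4170/32.2) = √129.5 = 11.38 rad/s.
T_n = 2π/ω_n = 6.283/11.38 = 0.5521 s.

0.552 s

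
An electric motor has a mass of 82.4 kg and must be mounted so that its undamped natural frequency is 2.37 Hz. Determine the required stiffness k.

18300 N/m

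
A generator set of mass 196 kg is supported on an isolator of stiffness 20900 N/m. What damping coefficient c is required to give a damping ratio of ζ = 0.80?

c_c = 2√(k·m) = 2√(20900 × 196) = 4048 N·s/m.
c = ζ·c_c = 0.80 × 4048 = 3238 N·s/m.

3240 N·s/m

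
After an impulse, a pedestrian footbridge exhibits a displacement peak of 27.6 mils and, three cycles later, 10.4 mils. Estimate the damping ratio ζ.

0.0517

Logarithmic decrement δ = (1/n)·ln(x₀/x_n) = (1/3)·ln(27.6/10.4) = (1/3)·ln(2.654) = 0.3253.
ζ = δ/√(4π² + δ²) = 0.3253/√(39.48 + 0.106) = 0.3253/6.292 = 0.05171.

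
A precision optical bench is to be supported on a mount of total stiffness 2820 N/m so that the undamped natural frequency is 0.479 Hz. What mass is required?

311 kg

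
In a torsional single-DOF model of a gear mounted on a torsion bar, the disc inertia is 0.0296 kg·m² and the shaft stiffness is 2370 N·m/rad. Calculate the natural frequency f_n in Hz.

45.0 Hz

ω_n = √(k_t/J) = √(2370/0.0296) = √80070 = 283.0 rad/s.
f_n = ω_n/(2π) = 283.0/6.283 = 45.03 Hz.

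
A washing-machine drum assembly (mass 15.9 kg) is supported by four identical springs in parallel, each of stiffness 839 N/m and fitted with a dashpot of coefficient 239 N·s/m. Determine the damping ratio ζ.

Parallel springs add: k_eq = 4 × 839 = 3356 N/m.
ω_n = √(k_eq/m) = √(3356/15.9) = 14.53 rad/s.
Critical damping c_c = 2√(k_eq·m) = 2√(3356 × 15.9) = 462.0 N·s/m, so ζ = c/c_c = 239/462.0 = 0.5173.

0.517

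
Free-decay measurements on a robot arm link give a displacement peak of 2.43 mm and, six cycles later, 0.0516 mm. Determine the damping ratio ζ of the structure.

Logarithmic decrement δ = (1/n)·ln(x₀/x_n) = (1/6)·ln(2.43/0.0516) = (1/6)·ln(47.09) = 0.6420.
ζ = δ/√(4π² + δ²) = 0.6420/√(39.48 + 0.412) = 0.6420/6.316 = 0.1017.

0.102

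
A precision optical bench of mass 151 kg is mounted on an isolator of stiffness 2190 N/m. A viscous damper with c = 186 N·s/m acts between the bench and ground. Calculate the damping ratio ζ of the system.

ω_n = √(k/m) = √(2190/151) = 3.808 rad/s.
Critical damping c_c = 2√(k·m) = 2√(2190 × 151) = 1150 N·s/m, so ζ = c/c_c = 186/1150 = 0.1617.

0.162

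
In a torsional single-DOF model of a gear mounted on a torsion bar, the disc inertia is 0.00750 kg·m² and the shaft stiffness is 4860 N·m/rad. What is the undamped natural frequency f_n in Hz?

ω_n = √(k_t/J) = √(4860/0.00750) = √648000 = 805.0 rad/s.
f_n = ω_n/(2π) = 805.0/6.283 = 128.1 Hz.

128 Hz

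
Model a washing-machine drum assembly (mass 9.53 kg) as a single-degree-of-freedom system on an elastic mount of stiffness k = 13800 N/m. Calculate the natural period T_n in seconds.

0.165 s

ω_n = √(k/m) = √(13800/9.53) = √1448 = 38.05 rad/s.
T_n = 2π/ω_n = 6.283/38.05 = 0.1651 s.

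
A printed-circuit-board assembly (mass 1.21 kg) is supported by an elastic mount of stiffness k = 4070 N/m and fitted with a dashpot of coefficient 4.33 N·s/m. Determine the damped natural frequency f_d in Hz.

9.23 Hz

ω_n = √(k/m) = √(4070/1.21) = 58.00 rad/s.
Critical damping c_c = 2√(k·m) = 2√(4070 × 1.21) = 140.4 N·s/m, so ζ = c/c_c = 4.33/140.4 = 0.03085.
ω_d = ω_n√(1 − ζ²) = 58.00 × √(1 − 0.000952) = 57.97 rad/s.
f_d = ω_d/(2π) = 9.226 Hz.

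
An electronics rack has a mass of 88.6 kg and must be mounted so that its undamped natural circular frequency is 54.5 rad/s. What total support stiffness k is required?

263000 N/m

k = m·ω_n² = 88.6 × 54.50² = 88.6 × 2970 = 263200 N/m.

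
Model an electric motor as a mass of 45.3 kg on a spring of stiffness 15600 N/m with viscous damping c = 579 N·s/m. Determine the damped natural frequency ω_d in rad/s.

17.4 rad/s

ω_n = √(k/m) = √(15600/45.3) = 18.56 rad/s.
Critical damping c_c = 2√(k·m) = 2√(15600 × 45.3) = 1681 N·s/m, so ζ = c/c_c = 579/1681 = 0.3444.
ω_d = ω_n√(1 − ζ²) = 18.56 × √(1 − 0.119) = 17.42 rad/s.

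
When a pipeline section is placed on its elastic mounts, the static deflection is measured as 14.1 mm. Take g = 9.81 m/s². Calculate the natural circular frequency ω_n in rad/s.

26.4 rad/s

ω_n = √(g/δ_st) = √(9.81/0.0141) = √695.7 = 26.38 rad/s.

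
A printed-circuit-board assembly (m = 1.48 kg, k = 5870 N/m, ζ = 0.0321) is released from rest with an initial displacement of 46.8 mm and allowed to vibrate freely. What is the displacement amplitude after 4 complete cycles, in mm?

Logarithmic decrement δ = 2πζ/√(1 − ζ²) = 2π × 0.03210/√(1 − 0.00103) = 0.2018.
After n cycles, x_n/x₀ = e^(−nδ), so x_4 = 46.8 × e^(−4 × 0.2018) = 46.8 × 0.4461 = 20.88 mm.

20.9 mm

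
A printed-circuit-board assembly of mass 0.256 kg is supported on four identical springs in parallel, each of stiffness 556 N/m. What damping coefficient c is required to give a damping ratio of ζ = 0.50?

23.9 N·s/m

Parallel springs add: k_eq = 4 × 556 = 2224 N/m.
c_c = 2√(k_eq·m) = 2√(2224 × 0.256) = 47.72 N·s/m.
c = ζ·c_c = 0.50 × 47.72 = 23.86 N·s/m.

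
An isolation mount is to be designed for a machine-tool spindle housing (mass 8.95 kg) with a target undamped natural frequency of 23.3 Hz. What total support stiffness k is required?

192000 N/m

ω_n = 2πf_n = 2π × 23.3 = 146.4 rad/s.
k = m·ω_n² = 8.95 × 146.4² = 8.95 × 21430 = 191800 N/m.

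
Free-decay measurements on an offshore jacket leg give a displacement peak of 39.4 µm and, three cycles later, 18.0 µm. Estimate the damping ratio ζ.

Logarithmic decrement δ = (1/n)·ln(x₀/x_n) = (1/3)·ln(39.4/18.0) = (1/3)·ln(2.189) = 0.2611.
ζ = δ/√(4π² + δ²) = 0.2611/√(39.48 + 0.0682) = 0.2611/6.289 = 0.04152.

0.0415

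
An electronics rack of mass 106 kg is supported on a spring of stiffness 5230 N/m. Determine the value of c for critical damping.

c_c = 2√(k·m) = 2√(5230 × 106) = 2 × 744.6 = 1489 N·s/m.

1490 N·s/m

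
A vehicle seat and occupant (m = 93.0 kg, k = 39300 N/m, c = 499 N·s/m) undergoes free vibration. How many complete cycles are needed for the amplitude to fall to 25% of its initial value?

2 cycles

ζ = c/(2√(km)) = 499/(2√(39300 × 93.0)) = 499/3824 = 0.1305.
Logarithmic decrement δ = 2πζ/√(1 − ζ²) = 2π × 0.1305/√(1 − 0.0170) = 0.8271.
x_n/x₀ = e^(−nδ) ≤ 0.25; take ln: n ≥ ln(1/0.25)/δ = 1.386/0.8271 = 1.676.
So 2 complete cycles are required.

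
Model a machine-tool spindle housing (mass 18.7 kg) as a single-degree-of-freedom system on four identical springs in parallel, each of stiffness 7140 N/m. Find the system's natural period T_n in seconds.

0.161 s

Parallel springs add: k_eq = 4 × 7140 = 28560 N/m.
ω_n = √(k_eq/m) = √(28560/18.7) = √1527 = 39.08 rad/s.
T_n = 2π/ω_n = 6.283/39.08 = 0.1608 s.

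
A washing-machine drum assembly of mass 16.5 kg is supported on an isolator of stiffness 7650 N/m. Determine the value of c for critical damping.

c_c = 2√(k·m) = 2√(7650 × 16.5) = 2 × 355.3 = 710.6 N·s/m.

711 N·s/m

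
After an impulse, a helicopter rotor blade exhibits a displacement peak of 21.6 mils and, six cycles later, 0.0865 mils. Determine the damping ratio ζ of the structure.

0.145

Logarithmic decrement δ = (1/n)·ln(x₀/x_n) = (1/6)·ln(21.6/0.0865) = (1/6)·ln(249.7) = 0.9201.
ζ = δ/√(4π² + δ²) = 0.9201/√(39.48 + 0.846) = 0.9201/6.350 = 0.1449.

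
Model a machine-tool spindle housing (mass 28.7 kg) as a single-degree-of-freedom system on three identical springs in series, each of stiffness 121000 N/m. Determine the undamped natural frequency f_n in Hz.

5.97 Hz

Series springs: 1/k_eq = 3/121000, so k_eq = 121000/3 = 40330 N/m.
ω_n = √(k_eq/m) = √(40330/28.7) = √1405 = 37.49 rad/s.
f_n = ω_n/(2π) = 37.49/6.283 = 5.966 Hz.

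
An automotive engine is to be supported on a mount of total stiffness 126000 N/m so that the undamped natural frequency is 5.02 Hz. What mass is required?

ω_n = 2πf_n = 2π × 5.02 = 31.54 rad/s.
m = k/ω_n² = 126000/31.54² = 126000/994.9 = 126.6 kg.

127 kg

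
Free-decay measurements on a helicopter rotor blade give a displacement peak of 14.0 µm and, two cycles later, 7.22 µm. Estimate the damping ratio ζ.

0.0526

Logarithmic decrement δ = (1/n)·ln(x₀/x_n) = (1/2)·ln(14.0/7.22) = (1/2)·ln(1.939) = 0.3311.
ζ = δ/√(4π² + δ²) = 0.3311/√(39.48 + 0.110) = 0.3311/6.292 = 0.05262.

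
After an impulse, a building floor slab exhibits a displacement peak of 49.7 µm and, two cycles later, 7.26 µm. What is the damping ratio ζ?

Logarithmic decrement δ = (1/n)·ln(x₀/x_n) = (1/2)·ln(49.7/7.26) = (1/2)·ln(6.846) = 0.9618.
ζ = δ/√(4π² + δ²) = 0.9618/√(39.48 + 0.925) = 0.9618/6.356 = 0.1513.

0.151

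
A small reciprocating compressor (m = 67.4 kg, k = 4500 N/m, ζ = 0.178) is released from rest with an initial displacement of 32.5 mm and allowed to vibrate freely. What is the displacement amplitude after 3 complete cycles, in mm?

1.07 mm

Logarithmic decrement δ = 2πζ/√(1 − ζ²) = 2π × 0.1780/√(1 − 0.0317) = 1.137.
After n cycles, x_n/x₀ = e^(−nδ), so x_3 = 32.5 × e^(−3 × 1.137) = 32.5 × 0.03305 = 1.074 mm.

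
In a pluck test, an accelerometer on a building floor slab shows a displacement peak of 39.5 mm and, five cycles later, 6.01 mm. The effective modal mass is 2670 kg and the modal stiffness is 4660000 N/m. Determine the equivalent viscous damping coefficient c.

Logarithmic decrement δ = (1/n)·ln(x₀/x_n) = (1/5)·ln(39.5/6.01) = (1/5)·ln(6.572) = 0.3766.
ζ = δ/√(4π² + δ²) = 0.3766/√(39.48 + 0.142) = 0.3766/6.294 = 0.05983.
c = ζ · 2√(km) = 0.05983 × 2√(4660000 × 2670) = 0.05983 × 223100 = 13350 N·s/m.

13300 N·s/m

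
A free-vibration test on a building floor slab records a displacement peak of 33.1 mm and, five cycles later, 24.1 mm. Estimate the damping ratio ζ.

0.0101

Logarithmic decrement δ = (1/n)·ln(x₀/x_n) = (1/5)·ln(33.1/24.1) = (1/5)·ln(1.373) = 0.06346.
ζ = δ/√(4π² + δ²) = 0.06346/√(39.48 + 0.00403) = 0.06346/6.284 = 0.01010.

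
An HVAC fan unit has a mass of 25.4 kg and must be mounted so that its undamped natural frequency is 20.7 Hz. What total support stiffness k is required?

ω_n = 2πf_n = 2π × 20.7 = 130.1 rad/s.
k = m·ω_n² = 25.4 × 130.1² = 25.4 × 16920 = 429700 N/m.

430000 N/m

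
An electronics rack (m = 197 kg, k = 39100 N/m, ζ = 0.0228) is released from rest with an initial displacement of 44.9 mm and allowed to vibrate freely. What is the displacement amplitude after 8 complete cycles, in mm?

Logarithmic decrement δ = 2πζ/√(1 − ζ²) = 2π × 0.02280/√(1 − 0.000520) = 0.1433.
After n cycles, x_n/x₀ = e^(−nδ), so x_8 = 44.9 × e^(−8 × 0.1433) = 44.9 × 0.3178 = 14.27 mm.

14.3 mm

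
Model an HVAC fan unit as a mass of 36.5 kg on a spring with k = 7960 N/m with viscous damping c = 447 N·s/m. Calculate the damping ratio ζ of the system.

0.415

ω_n = √(k/m) = √(7960/36.5) = 14.77 rad/s.
Critical damping c_c = 2√(k·m) = 2√(7960 × 36.5) = 1078 N·s/m, so ζ = c/c_c = 447/1078 = 0.4146.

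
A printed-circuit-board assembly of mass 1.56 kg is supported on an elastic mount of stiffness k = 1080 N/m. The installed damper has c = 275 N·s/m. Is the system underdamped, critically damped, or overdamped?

c_c = 2√(k·m) = 82.09 N·s/m; ζ = c/c_c = 275/82.09 = 3.35.
Since ζ > 1 the system is overdamped.

overdamped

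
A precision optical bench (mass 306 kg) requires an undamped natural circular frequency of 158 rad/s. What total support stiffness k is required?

7640000 N/m

k = m·ω_n² = 306 × 158.0² = 306 × 24960 = 7639000 N/m.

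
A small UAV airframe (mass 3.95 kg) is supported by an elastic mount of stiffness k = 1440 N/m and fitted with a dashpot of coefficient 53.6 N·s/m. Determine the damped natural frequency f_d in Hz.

2.84 Hz

ω_n = √(k/m) = √(1440/3.95) = 19.09 rad/s.
Critical damping c_c = 2√(k·m) = 2√(1440 × 3.95) = 150.8 N·s/m, so ζ = c/c_c = 53.6/150.8 = 0.3553.
ω_d = ω_n√(1 − ζ²) = 19.09 × √(1 − 0.126) = 17.85 rad/s.
f_d = ω_d/(2π) = 2.840 Hz.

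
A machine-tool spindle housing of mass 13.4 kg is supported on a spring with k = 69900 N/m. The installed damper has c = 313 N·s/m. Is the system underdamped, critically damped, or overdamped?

c_c = 2√(k·m) = 1936 N·s/m; ζ = c/c_c = 313/1936 = 0.162.
Since ζ < 1 the system is underdamped.

underdamped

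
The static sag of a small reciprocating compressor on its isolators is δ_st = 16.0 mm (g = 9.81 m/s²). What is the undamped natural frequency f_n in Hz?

3.94 Hz

ω_n = √(g/δ_st) = √(9.81/0.0160) = √613.1 = 24.76 rad/s.
f_n = ω_n/(2π) = 24.76/6.283 = 3.941 Hz.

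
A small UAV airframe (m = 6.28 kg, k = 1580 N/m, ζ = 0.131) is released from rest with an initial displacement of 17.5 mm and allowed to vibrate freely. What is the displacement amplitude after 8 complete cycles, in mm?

Logarithmic decrement δ = 2πζ/√(1 − ζ²) = 2π × 0.1310/√(1 − 0.0172) = 0.8303.
After n cycles, x_n/x₀ = e^(−nδ), so x_8 = 17.5 × e^(−8 × 0.8303) = 17.5 × 0.001304 = 0.02283 mm.

0.0228 mm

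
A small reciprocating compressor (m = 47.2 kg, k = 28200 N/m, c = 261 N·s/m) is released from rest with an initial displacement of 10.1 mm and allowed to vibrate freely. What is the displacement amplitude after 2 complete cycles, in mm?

2.42 mm

ζ = c/(2√(km)) = 261/(2√(28200 × 47.2)) = 261/2307 = 0.1131.
Logarithmic decrement δ = 2πζ/√(1 − ζ²) = 2π × 0.1131/√(1 − 0.0128) = 0.7153.
After n cycles, x_n/x₀ = e^(−nδ), so x_2 = 10.1 × e^(−2 × 0.7153) = 10.1 × 0.2392 = 2.416 mm.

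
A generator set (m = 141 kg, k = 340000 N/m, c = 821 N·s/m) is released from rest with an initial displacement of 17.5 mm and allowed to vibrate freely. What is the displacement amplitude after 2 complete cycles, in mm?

8.30 mm

ζ = c/(2√(km)) = 821/(2√(340000 × 141)) = 821/13850 = 0.05929.
Logarithmic decrement δ = 2πζ/√(1 − ζ²) = 2π × 0.05929/√(1 − 0.00352) = 0.3732.
After n cycles, x_n/x₀ = e^(−nδ), so x_2 = 17.5 × e^(−2 × 0.3732) = 17.5 × 0.4741 = 8.297 mm.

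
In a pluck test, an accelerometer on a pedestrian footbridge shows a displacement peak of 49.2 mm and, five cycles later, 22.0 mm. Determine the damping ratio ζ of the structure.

0.0256

Logarithmic decrement δ = (1/n)·ln(x₀/x_n) = (1/5)·ln(49.2/22.0) = (1/5)·ln(2.236) = 0.1610.
ζ = δ/√(4π² + δ²) = 0.1610/√(39.48 + 0.0259) = 0.1610/6.285 = 0.02561.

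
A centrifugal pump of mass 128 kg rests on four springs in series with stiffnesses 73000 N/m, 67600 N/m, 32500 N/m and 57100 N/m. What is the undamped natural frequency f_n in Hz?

1.61 Hz

Series springs: 1/k_eq = 1/73000 + 1/67600 + 1/32500 + 1/57100 = 7.677×10^-5, so k_eq = 13030 N/m.
ω_n = √(k_eq/m) = √(13030/128) = √101.8 = 10.09 rad/s.
f_n = ω_n/(2π) = 10.09/6.283 = 1.605 Hz.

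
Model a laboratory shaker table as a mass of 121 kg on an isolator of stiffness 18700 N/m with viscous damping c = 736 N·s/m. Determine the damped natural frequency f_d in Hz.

1.92 Hz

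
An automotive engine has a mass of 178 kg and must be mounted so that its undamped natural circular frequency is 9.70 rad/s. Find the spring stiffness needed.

16700 N/m

k = m·ω_n² = 178 × 9.700² = 178 × 94.09 = 16750 N/m.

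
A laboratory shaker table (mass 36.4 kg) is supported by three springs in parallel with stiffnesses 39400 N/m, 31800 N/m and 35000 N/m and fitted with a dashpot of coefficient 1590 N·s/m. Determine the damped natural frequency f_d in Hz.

7.86 Hz

Parallel springs add: k_eq = 39400 + 31800 + 35000 = 106200 N/m.
ω_n = √(k_eq/m) = √(106200/36.4) = 54.01 rad/s.
Critical damping c_c = 2√(k_eq·m) = 2√(106200 × 36.4) = 3932 N·s/m, so ζ = c/c_c = 1590/3932 = 0.4043.
ω_d = ω_n√(1 − ζ²) = 54.01 × √(1 − 0.163) = 49.40 rad/s.
f_d = ω_d/(2π) = 7.863 Hz.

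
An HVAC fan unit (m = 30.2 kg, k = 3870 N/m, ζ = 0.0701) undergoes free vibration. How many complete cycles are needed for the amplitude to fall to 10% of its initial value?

6 cycles

Logarithmic decrement δ = 2πζ/√(1 − ζ²) = 2π × 0.07010/√(1 − 0.00491) = 0.4415.
x_n/x₀ = e^(−nδ) ≤ 0.1; take ln: n ≥ ln(1/0.1)/δ = 2.303/0.4415 = 5.215.
So 6 complete cycles are required.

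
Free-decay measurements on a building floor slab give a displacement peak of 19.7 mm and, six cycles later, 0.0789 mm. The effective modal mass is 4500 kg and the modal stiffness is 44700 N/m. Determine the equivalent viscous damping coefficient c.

Logarithmic decrement δ = (1/n)·ln(x₀/x_n) = (1/6)·ln(19.7/0.0789) = (1/6)·ln(249.7) = 0.9200.
ζ = δ/√(4π² + δ²) = 0.9200/√(39.48 + 0.846) = 0.9200/6.350 = 0.1449.
c = ζ · 2√(km) = 0.1449 × 2√(44700 × 4500) = 0.1449 × 28370 = 4110 N·s/m.

4110 N·s/m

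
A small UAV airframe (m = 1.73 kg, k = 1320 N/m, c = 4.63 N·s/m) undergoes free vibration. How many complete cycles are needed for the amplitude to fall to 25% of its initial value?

ζ = c/(2√(km)) = 4.63/(2√(1320 × 1.73)) = 4.63/95.57 = 0.04844.
Logarithmic decrement δ = 2πζ/√(1 − ζ²) = 2π × 0.04844/√(1 − 0.00235) = 0.3047.
x_n/x₀ = e^(−nδ) ≤ 0.25; take ln: n ≥ ln(1/0.25)/δ = 1.386/0.3047 = 4.549.
So 5 complete cycles are required.

5 cycles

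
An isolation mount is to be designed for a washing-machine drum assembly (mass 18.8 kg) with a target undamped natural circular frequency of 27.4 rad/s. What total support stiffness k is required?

14100 N/m

k = m·ω_n² = 18.8 × 27.40² = 18.8 × 750.8 = 14110 N/m.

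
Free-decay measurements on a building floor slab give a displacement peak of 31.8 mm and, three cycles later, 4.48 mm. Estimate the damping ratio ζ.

0.103

Logarithmic decrement δ = (1/n)·ln(x₀/x_n) = (1/3)·ln(31.8/4.48) = (1/3)·ln(7.098) = 0.6533.
ζ = δ/√(4π² + δ²) = 0.6533/√(39.48 + 0.427) = 0.6533/6.317 = 0.1034.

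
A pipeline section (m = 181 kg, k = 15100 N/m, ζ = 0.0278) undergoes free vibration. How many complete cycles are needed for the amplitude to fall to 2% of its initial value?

23 cycles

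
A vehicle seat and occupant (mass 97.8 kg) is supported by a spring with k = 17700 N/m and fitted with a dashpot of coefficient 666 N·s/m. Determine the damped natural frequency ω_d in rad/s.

13.0 rad/s

ω_n = √(k/m) = √(17700/97.8) = 13.45 rad/s.
Critical damping c_c = 2√(k·m) = 2√(17700 × 97.8) = 2631 N·s/m, so ζ = c/c_c = 666/2631 = 0.2531.
ω_d = ω_n√(1 − ζ²) = 13.45 × √(1 − 0.0641) = 13.01 rad/s.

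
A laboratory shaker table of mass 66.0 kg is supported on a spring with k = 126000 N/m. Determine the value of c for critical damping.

5770 N·s/m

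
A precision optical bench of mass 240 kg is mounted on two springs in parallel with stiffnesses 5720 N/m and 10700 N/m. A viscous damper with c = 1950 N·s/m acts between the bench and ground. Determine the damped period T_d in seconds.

Parallel springs add: k_eq = 5720 + 10700 = 16420 N/m.
ω_n = √(k_eq/m) = √(16420/240) = 8.271 rad/s.
Critical damping c_c = 2√(k_eq·m) = 2√(16420 × 240) = 3970 N·s/m, so ζ = c/c_c = 1950/3970 = 0.4911.
ω_d = ω_n√(1 − ζ²) = 8.271 × √(1 − 0.241) = 7.205 rad/s.
T_d = 2π/ω_d = 0.8721 s.

0.872 s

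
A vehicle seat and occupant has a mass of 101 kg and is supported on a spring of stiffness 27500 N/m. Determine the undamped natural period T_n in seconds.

ω_n = √(k/m) = √(27500/101) = √272.3 = 16.50 rad/s.
T_n = 2π/ω_n = 6.283/16.50 = 0.3808 s.

0.381 s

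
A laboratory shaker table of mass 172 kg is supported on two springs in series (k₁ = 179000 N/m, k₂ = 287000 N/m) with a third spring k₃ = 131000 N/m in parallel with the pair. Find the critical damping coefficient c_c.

Series pair: k_s = k₁k₂/(k₁+k₂) = (179000)(287000)/(179000 + 287000) = 110200 N/m. In parallel with k₃: k_eq = 110200 + 131000 = 241200 N/m.
c_c = 2√(k_eq·m) = 2√(241200 × 172) = 2 × 6442 = 12880 N·s/m.

12900 N·s/m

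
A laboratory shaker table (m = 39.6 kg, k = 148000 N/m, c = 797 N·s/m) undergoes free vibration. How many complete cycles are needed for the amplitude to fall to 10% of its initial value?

ζ = c/(2√(km)) = 797/(2√(148000 × 39.6)) = 797/4842 = 0.1646.
Logarithmic decrement δ = 2πζ/√(1 − ζ²) = 2π × 0.1646/√(1 − 0.0271) = 1.049.
x_n/x₀ = e^(−nδ) ≤ 0.1; take ln: n ≥ ln(1/0.1)/δ = 2.303/1.049 = 2.196.
So 3 complete cycles are required.

3 cycles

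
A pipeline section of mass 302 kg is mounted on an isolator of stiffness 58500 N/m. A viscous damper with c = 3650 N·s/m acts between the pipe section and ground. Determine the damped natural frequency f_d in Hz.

ω_n = √(k/m) = √(58500/302) = 13.92 rad/s.
Critical damping c_c = 2√(k·m) = 2√(58500 × 302) = 8406 N·s/m, so ζ = c/c_c = 3650/8406 = 0.4342.
ω_d = ω_n√(1 − ζ²) = 13.92 × √(1 − 0.189) = 12.54 rad/s.
f_d = ω_d/(2π) = 1.995 Hz.

2.00 Hz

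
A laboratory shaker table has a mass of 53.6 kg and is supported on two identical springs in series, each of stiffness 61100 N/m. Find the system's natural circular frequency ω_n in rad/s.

23.9 rad/s

Series springs: 1/k_eq = 2/61100, so k_eq = 61100/2 = 30550 N/m.
ω_n = √(k_eq/m) = √(30550/53.6) = √570.0 = 23.87 rad/s.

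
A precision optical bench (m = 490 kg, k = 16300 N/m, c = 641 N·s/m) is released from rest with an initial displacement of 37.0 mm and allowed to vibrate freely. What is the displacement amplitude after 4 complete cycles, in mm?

ζ = c/(2√(km)) = 641/(2√(16300 × 490)) = 641/5652 = 0.1134.
Logarithmic decrement δ = 2πζ/√(1 − ζ²) = 2π × 0.1134/√(1 − 0.0129) = 0.7172.
After n cycles, x_n/x₀ = e^(−nδ), so x_4 = 37.0 × e^(−4 × 0.7172) = 37.0 × 0.05677 = 2.101 mm.

2.10 mm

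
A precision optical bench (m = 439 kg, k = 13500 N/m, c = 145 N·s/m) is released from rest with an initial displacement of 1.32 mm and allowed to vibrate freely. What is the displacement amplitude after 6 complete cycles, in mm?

0.429 mm

ζ = c/(2√(km)) = 145/(2√(13500 × 439)) = 145/4869 = 0.02978.
Logarithmic decrement δ = 2πζ/√(1 − ζ²) = 2π × 0.02978/√(1 − 0.000887) = 0.1872.
After n cycles, x_n/x₀ = e^(−nδ), so x_6 = 1.32 × e^(−6 × 0.1872) = 1.32 × 0.3252 = 0.4293 mm.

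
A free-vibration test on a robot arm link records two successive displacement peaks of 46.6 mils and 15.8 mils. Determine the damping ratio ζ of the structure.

0.170

Logarithmic decrement δ = (1/n)·ln(x₀/x_n) = (1/1)·ln(46.6/15.8) = (1/1)·ln(2.949) = 1.082.
ζ = δ/√(4π² + δ²) = 1.082/√(39.48 + 1.17) = 1.082/6.376 = 0.1696.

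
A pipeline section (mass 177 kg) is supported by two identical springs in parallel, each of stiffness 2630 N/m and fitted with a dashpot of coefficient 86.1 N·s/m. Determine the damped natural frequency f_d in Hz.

Parallel springs add: k_eq = 2 × 2630 = 5260 N/m.
ω_n = √(k_eq/m) = √(5260/177) = 5.451 rad/s.
Critical damping c_c = 2√(k_eq·m) = 2√(5260 × 177) = 1930 N·s/m, so ζ = c/c_c = 86.1/1930 = 0.04462.
ω_d = ω_n√(1 − ζ²) = 5.451 × √(1 − 0.00199) = 5.446 rad/s.
f_d = ω_d/(2π) = 0.8667 Hz.

0.867 Hz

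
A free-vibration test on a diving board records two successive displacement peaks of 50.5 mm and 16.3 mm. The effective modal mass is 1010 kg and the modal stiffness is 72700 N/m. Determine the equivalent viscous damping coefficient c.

3040 N·s/m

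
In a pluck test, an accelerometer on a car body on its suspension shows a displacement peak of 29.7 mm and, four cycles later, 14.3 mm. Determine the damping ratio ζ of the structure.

0.0291

Logarithmic decrement δ = (1/n)·ln(x₀/x_n) = (1/4)·ln(29.7/14.3) = (1/4)·ln(2.077) = 0.1827.
ζ = δ/√(4π² + δ²) = 0.1827/√(39.48 + 0.0334) = 0.1827/6.286 = 0.02907.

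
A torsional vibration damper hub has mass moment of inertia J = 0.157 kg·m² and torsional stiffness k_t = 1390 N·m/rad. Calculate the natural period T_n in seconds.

ω_n = √(k_t/J) = √(1390/0.157) = √8854 = 94.09 rad/s.
T_n = 2π/ω_n = 6.283/94.09 = 0.06678 s.

0.0668 s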